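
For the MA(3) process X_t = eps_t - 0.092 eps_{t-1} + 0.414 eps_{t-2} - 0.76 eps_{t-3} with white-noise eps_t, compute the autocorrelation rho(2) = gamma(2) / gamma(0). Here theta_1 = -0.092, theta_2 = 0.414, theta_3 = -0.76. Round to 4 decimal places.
\rho(2) = 0.2754

For an MA(q) process with theta_0 = 1, the autocovariance is
  gamma(k) = sigma^2 * sum_{i=0..q-k} theta_i * theta_{i+k},
and rho(k) = gamma(k) / gamma(0). Sigma^2 cancels.
  numerator   = (1)*(0.414) + (-0.092)*(-0.76) = 0.48392.
  denominator = (1)^2 + (-0.092)^2 + (0.414)^2 + (-0.76)^2 = 1.75746.
  rho(2) = 0.48392 / 1.75746 = 0.2754.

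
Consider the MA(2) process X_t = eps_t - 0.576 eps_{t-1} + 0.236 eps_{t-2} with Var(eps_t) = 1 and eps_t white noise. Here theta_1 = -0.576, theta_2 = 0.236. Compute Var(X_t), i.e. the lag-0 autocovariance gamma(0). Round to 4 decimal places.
\gamma(0) = 1.3875

For an MA(q) process X_t = eps_t + sum_i theta_i eps_{t-i} with
Var(eps_t) = sigma^2, the variance is
  gamma(0) = sigma^2 * (1 + sum_i theta_i^2).
  sum_i theta_i^2 = (-0.576)^2 + (0.236)^2 = 0.331776 + 0.055696 = 0.387472.
  gamma(0) = 1 * (1 + 0.387472) = 1 * 1.387472 = 1.387472, which rounds to 1.3875.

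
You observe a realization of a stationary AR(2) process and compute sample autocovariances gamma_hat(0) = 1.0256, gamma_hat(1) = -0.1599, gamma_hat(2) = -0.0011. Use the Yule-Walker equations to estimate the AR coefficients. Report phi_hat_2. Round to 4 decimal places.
\hat\phi_{2} = -0.0260

The Yule-Walker equations for an AR(p) process read, in matrix form,
  Gamma_p phi = r_p,   with   (Gamma_p)_{ij} = gamma(|i - j|),
                       (r_p)_i = gamma(i),   i,j = 1..p.
Substitute the sample gammas (Toeplitz matrix and right-hand side of size 2):
  Gamma_p = [[1.0256, -0.1599], [-0.1599, 1.0256]]
  r_p     = [-0.1599, -0.0011]
Written out:
  1.0256 phi_1 - 0.1599 phi_2 = -0.1599
  -0.1599 phi_1 + 1.0256 phi_2 = -0.0011
Solve by Cramer's rule:
  det = gamma(0)^2 - gamma(1)^2 = (1.0256)^2 - (-0.1599)^2 = 1.05185536 - 0.02556801 = 1.02628735
  phi_hat_1 = [gamma(1) gamma(0) - gamma(1) gamma(2)] / det = [(-0.1599)(1.0256) - (-0.1599)(-0.0011)] / 1.02628735 = -0.16416933 / 1.02628735 = -0.16
  phi_hat_2 = [gamma(0) gamma(2) - gamma(1)^2] / det = [(1.0256)(-0.0011) - (-0.1599)^2] / 1.02628735 = -0.02669617 / 1.02628735 = -0.026
So phi_hat = [-0.1600, -0.0260].
Therefore phi_hat_2 = -0.0260.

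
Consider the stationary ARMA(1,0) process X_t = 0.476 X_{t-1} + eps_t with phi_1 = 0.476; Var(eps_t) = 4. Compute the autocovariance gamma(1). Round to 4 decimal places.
\gamma(1) = 2.4618

Multiply the model equation by X_{t-k} and take expectations. With theta_0 = psi_0 = 1 and psi_j the MA(infinity) weights, this gives
  gamma(k) - sum_i phi_i gamma(k-i) = c_k,
  c_k = sigma^2 * sum_{j=k..q} theta_j psi_{j-k}   (c_k = 0 for k > q),
using gamma(-m) = gamma(m).
Pure AR (q = 0): c_0 = sigma^2 = 4, c_k = 0 for k >= 1.
Equations for k = 0 and k = 1 (AR order 1):
  gamma(0) = phi_1 gamma(1) + c_0
  gamma(1) = phi_1 gamma(0) + c_1
Substituting the second into the first: gamma(0) (1 - phi_1^2) = c_0 + phi_1 c_1, so
  gamma(0) = c_0 / (1 - phi_1^2) = 4 / (1 - (0.476)^2) = 4 / 0.773424 = 5.171807.
  gamma(1) = phi_1 gamma(0) = (0.476)(5.171807) = 2.46178.
Therefore gamma(1) = 2.4618 (to 4 decimal places).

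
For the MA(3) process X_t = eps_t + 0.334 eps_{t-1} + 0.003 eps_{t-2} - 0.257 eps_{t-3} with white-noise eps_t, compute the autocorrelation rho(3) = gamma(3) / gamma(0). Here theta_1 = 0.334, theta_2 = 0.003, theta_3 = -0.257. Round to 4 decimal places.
\rho(3) = -0.2182

For an MA(q) process with theta_0 = 1, the autocovariance is
  gamma(k) = sigma^2 * sum_{i=0..q-k} theta_i * theta_{i+k},
and rho(k) = gamma(k) / gamma(0). Sigma^2 cancels.
  numerator   = (1)*(-0.257) = -0.257.
  denominator = (1)^2 + (0.334)^2 + (0.003)^2 + (-0.257)^2 = 1.177614.
  rho(3) = -0.257 / 1.177614 = -0.2182.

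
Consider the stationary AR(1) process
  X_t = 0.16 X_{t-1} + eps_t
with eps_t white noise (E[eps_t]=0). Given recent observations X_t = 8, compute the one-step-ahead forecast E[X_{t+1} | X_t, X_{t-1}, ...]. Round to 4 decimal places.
E[X_{t+1} \mid \mathcal F_t] = 1.2800

For an AR(p) model X_t = c + sum_i phi_i X_{t-i} + eps_t, the
one-step-ahead conditional mean is
  E[X_{t+1} | X_t, ...] = c + sum_i phi_i X_{t+1-i}.
Substitute known values:
  E[X_{t+1} | ...] = (0.16) * (8)
                   = 1.2800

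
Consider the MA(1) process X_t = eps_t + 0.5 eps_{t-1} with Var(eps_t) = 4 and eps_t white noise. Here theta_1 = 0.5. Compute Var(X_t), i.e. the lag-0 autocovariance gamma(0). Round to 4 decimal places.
\gamma(0) = 5.0000

For an MA(q) process X_t = eps_t + sum_i theta_i eps_{t-i} with
Var(eps_t) = sigma^2, the variance is
  gamma(0) = sigma^2 * (1 + sum_i theta_i^2).
  sum_i theta_i^2 = (0.5)^2 = 0.25.
  gamma(0) = 4 * (1 + 0.25) = 4 * 1.25 = 5, which rounds to 5.0000.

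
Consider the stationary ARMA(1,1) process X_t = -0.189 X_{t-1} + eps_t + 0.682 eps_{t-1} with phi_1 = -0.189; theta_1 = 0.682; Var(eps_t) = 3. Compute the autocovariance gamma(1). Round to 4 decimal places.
\gamma(1) = 1.3361

Multiply the model equation by X_{t-k} and take expectations. With theta_0 = psi_0 = 1 and psi_j the MA(infinity) weights, this gives
  gamma(k) - sum_i phi_i gamma(k-i) = c_k,
  c_k = sigma^2 * sum_{j=k..q} theta_j psi_{j-k}   (c_k = 0 for k > q),
using gamma(-m) = gamma(m).
psi-weights needed (psi_j = theta_j + sum_i phi_i psi_{j-i}):
  psi_1 = theta_1 + phi_1 = 0.682 + (-0.189) = 0.493
Right-hand sides:
  c_0 = sigma^2 (1 + theta_1 psi_1) = 3 * (1 + (0.682)(0.493)) = 3 * 1.336226 = 4.008678
  c_1 = sigma^2 theta_1 = 3 * (0.682) = 2.046
  c_2 = 0
Equations for k = 0 and k = 1 (AR order 1):
  gamma(0) = phi_1 gamma(1) + c_0
  gamma(1) = phi_1 gamma(0) + c_1
Substituting the second into the first: gamma(0) (1 - phi_1^2) = c_0 + phi_1 c_1, so
  gamma(0) = (c_0 + phi_1 c_1) / (1 - phi_1^2) = (4.008678 + (-0.189)(2.046)) / (1 - (-0.189)^2) = 3.621984 / 0.964279 = 3.756158.
  gamma(1) = phi_1 gamma(0) + c_1 = (-0.189)(3.756158) + (2.046) = 1.336086.
Therefore gamma(1) = 1.3361 (to 4 decimal places).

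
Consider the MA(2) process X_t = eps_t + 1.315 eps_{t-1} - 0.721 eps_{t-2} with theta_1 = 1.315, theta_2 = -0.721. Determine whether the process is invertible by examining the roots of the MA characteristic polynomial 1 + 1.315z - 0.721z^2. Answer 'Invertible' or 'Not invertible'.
\text{Not invertible}

The MA(q) characteristic polynomial is P(z) = 1 + 1.315z - 0.721z^2.
Invertibility requires all roots to lie outside the unit circle, i.e. |z| > 1 for every root.
Set 1 + (1.315) z + (-0.721) z^2 = 0, i.e. a z^2 + b z + c = 0 with a = -0.721, b = 1.315, c = 1.
Discriminant D = b^2 - 4ac = (1.315)^2 - 4*(-0.721)*1 = 1.729225 - (-2.884) = 4.613225.
D >= 0, so the roots are real: z = (-b +/- sqrt(D)) / (2a) = (-1.315 +/- 2.147842) / (-1.442).
  z_1 = (-1.315 + 2.147842) / (-1.442) = -0.5776,   |z_1| = 0.5776.
  z_2 = (-1.315 - 2.147842) / (-1.442) = 2.4014,   |z_2| = 2.4014.
Moduli of all roots: 0.5776, 2.4014.
All moduli strictly greater than 1? No.
Verdict: Not invertible.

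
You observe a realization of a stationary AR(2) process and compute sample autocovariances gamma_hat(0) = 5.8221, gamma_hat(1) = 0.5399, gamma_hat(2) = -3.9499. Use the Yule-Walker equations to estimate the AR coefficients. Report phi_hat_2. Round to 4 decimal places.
\hat\phi_{2} = -0.6930

The Yule-Walker equations for an AR(p) process read, in matrix form,
  Gamma_p phi = r_p,   with   (Gamma_p)_{ij} = gamma(|i - j|),
                       (r_p)_i = gamma(i),   i,j = 1..p.
Substitute the sample gammas (Toeplitz matrix and right-hand side of size 2):
  Gamma_p = [[5.8221, 0.5399], [0.5399, 5.8221]]
  r_p     = [0.5399, -3.9499]
Written out:
  5.8221 phi_1 + 0.5399 phi_2 = 0.5399
  0.5399 phi_1 + 5.8221 phi_2 = -3.9499
Solve by Cramer's rule:
  det = gamma(0)^2 - gamma(1)^2 = (5.8221)^2 - (0.5399)^2 = 33.89684841 - 0.29149201 = 33.6053564
  phi_hat_1 = [gamma(1) gamma(0) - gamma(1) gamma(2)] / det = [(0.5399)(5.8221) - (0.5399)(-3.9499)] / 33.6053564 = 5.2759028 / 33.6053564 = 0.157
  phi_hat_2 = [gamma(0) gamma(2) - gamma(1)^2] / det = [(5.8221)(-3.9499) - (0.5399)^2] / 33.6053564 = -23.2882048 / 33.6053564 = -0.693
So phi_hat = [0.1570, -0.6930].
Therefore phi_hat_2 = -0.6930.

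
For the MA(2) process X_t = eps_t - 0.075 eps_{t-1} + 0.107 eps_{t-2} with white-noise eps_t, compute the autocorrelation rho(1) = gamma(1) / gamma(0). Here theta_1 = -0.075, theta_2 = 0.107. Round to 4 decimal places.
\rho(1) = -0.0816

For an MA(q) process with theta_0 = 1, the autocovariance is
  gamma(k) = sigma^2 * sum_{i=0..q-k} theta_i * theta_{i+k},
and rho(k) = gamma(k) / gamma(0). Sigma^2 cancels.
  numerator   = (1)*(-0.075) + (-0.075)*(0.107) = -0.083025.
  denominator = (1)^2 + (-0.075)^2 + (0.107)^2 = 1.017074.
  rho(1) = -0.083025 / 1.017074 = -0.0816.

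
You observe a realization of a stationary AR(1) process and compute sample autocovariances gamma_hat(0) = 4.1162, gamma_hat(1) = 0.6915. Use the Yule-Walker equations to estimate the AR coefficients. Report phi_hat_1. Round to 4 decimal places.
\hat\phi_{1} = 0.1680

The Yule-Walker equations for an AR(p) process read, in matrix form,
  Gamma_p phi = r_p,   with   (Gamma_p)_{ij} = gamma(|i - j|),
                       (r_p)_i = gamma(i),   i,j = 1..p.
Substitute the sample gammas (Toeplitz matrix and right-hand side of size 1):
  Gamma_p = [[4.1162]]
  r_p     = [0.6915]
With p = 1 this is the single equation gamma(0) phi_1 = gamma(1):
  phi_hat_1 = gamma(1) / gamma(0) = 0.6915 / 4.1162 = 0.1680.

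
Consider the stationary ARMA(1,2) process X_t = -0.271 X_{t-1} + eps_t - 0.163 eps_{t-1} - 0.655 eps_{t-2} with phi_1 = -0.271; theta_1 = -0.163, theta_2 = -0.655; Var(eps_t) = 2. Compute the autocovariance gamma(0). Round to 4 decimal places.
\gamma(0) = 3.0001

Multiply the model equation by X_{t-k} and take expectations. With theta_0 = psi_0 = 1 and psi_j the MA(infinity) weights, this gives
  gamma(k) - sum_i phi_i gamma(k-i) = c_k,
  c_k = sigma^2 * sum_{j=k..q} theta_j psi_{j-k}   (c_k = 0 for k > q),
using gamma(-m) = gamma(m).
psi-weights needed (psi_j = theta_j + sum_i phi_i psi_{j-i}):
  psi_1 = theta_1 + phi_1 = -0.163 + (-0.271) = -0.434
  psi_2 = theta_2 + phi_1 psi_1 = -0.655 + (-0.271)(-0.434) = -0.537386
Right-hand sides:
  c_0 = sigma^2 (1 + theta_1 psi_1 + theta_2 psi_2) = 2 * (1 + (-0.163)(-0.434) + (-0.655)(-0.537386)) = 2 * 1.42273 = 2.84546
  c_1 = sigma^2 (theta_1 + theta_2 psi_1) = 2 * (-0.163 + (-0.655)(-0.434)) = 0.24254
  c_2 = sigma^2 theta_2 = 2 * (-0.655) = -1.31
Equations for k = 0 and k = 1 (AR order 1):
  gamma(0) = phi_1 gamma(1) + c_0
  gamma(1) = phi_1 gamma(0) + c_1
Substituting the second into the first: gamma(0) (1 - phi_1^2) = c_0 + phi_1 c_1, so
  gamma(0) = (c_0 + phi_1 c_1) / (1 - phi_1^2) = (2.84546 + (-0.271)(0.24254)) / (1 - (-0.271)^2) = 2.779731 / 0.926559 = 3.000059.
Therefore gamma(0) = 3.0001 (to 4 decimal places).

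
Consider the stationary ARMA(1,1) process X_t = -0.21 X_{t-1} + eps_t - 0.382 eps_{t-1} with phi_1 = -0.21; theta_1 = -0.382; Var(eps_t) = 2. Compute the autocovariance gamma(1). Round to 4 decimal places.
\gamma(1) = -1.3380

Multiply the model equation by X_{t-k} and take expectations. With theta_0 = psi_0 = 1 and psi_j the MA(infinity) weights, this gives
  gamma(k) - sum_i phi_i gamma(k-i) = c_k,
  c_k = sigma^2 * sum_{j=k..q} theta_j psi_{j-k}   (c_k = 0 for k > q),
using gamma(-m) = gamma(m).
psi-weights needed (psi_j = theta_j + sum_i phi_i psi_{j-i}):
  psi_1 = theta_1 + phi_1 = -0.382 + (-0.21) = -0.592
Right-hand sides:
  c_0 = sigma^2 (1 + theta_1 psi_1) = 2 * (1 + (-0.382)(-0.592)) = 2 * 1.226144 = 2.452288
  c_1 = sigma^2 theta_1 = 2 * (-0.382) = -0.764
  c_2 = 0
Equations for k = 0 and k = 1 (AR order 1):
  gamma(0) = phi_1 gamma(1) + c_0
  gamma(1) = phi_1 gamma(0) + c_1
Substituting the second into the first: gamma(0) (1 - phi_1^2) = c_0 + phi_1 c_1, so
  gamma(0) = (c_0 + phi_1 c_1) / (1 - phi_1^2) = (2.452288 + (-0.21)(-0.764)) / (1 - (-0.21)^2) = 2.612728 / 0.9559 = 2.733265.
  gamma(1) = phi_1 gamma(0) + c_1 = (-0.21)(2.733265) + (-0.764) = -1.337986.
Therefore gamma(1) = -1.3380 (to 4 decimal places).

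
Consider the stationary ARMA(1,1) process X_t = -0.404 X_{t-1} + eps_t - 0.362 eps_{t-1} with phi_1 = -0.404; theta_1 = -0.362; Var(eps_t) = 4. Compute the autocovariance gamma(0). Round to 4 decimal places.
\gamma(0) = 6.8048

Multiply the model equation by X_{t-k} and take expectations. With theta_0 = psi_0 = 1 and psi_j the MA(infinity) weights, this gives
  gamma(k) - sum_i phi_i gamma(k-i) = c_k,
  c_k = sigma^2 * sum_{j=k..q} theta_j psi_{j-k}   (c_k = 0 for k > q),
using gamma(-m) = gamma(m).
psi-weights needed (psi_j = theta_j + sum_i phi_i psi_{j-i}):
  psi_1 = theta_1 + phi_1 = -0.362 + (-0.404) = -0.766
Right-hand sides:
  c_0 = sigma^2 (1 + theta_1 psi_1) = 4 * (1 + (-0.362)(-0.766)) = 4 * 1.277292 = 5.109168
  c_1 = sigma^2 theta_1 = 4 * (-0.362) = -1.448
  c_2 = 0
Equations for k = 0 and k = 1 (AR order 1):
  gamma(0) = phi_1 gamma(1) + c_0
  gamma(1) = phi_1 gamma(0) + c_1
Substituting the second into the first: gamma(0) (1 - phi_1^2) = c_0 + phi_1 c_1, so
  gamma(0) = (c_0 + phi_1 c_1) / (1 - phi_1^2) = (5.109168 + (-0.404)(-1.448)) / (1 - (-0.404)^2) = 5.69416 / 0.836784 = 6.804815.
Therefore gamma(0) = 6.8048 (to 4 decimal places).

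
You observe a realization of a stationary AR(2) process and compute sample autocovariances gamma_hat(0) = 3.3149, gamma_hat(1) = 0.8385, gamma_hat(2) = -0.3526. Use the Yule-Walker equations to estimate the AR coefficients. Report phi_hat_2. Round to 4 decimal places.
\hat\phi_{2} = -0.1820

The Yule-Walker equations for an AR(p) process read, in matrix form,
  Gamma_p phi = r_p,   with   (Gamma_p)_{ij} = gamma(|i - j|),
                       (r_p)_i = gamma(i),   i,j = 1..p.
Substitute the sample gammas (Toeplitz matrix and right-hand side of size 2):
  Gamma_p = [[3.3149, 0.8385], [0.8385, 3.3149]]
  r_p     = [0.8385, -0.3526]
Written out:
  3.3149 phi_1 + 0.8385 phi_2 = 0.8385
  0.8385 phi_1 + 3.3149 phi_2 = -0.3526
Solve by Cramer's rule:
  det = gamma(0)^2 - gamma(1)^2 = (3.3149)^2 - (0.8385)^2 = 10.98856201 - 0.70308225 = 10.28547976
  phi_hat_1 = [gamma(1) gamma(0) - gamma(1) gamma(2)] / det = [(0.8385)(3.3149) - (0.8385)(-0.3526)] / 10.28547976 = 3.07519875 / 10.28547976 = 0.299
  phi_hat_2 = [gamma(0) gamma(2) - gamma(1)^2] / det = [(3.3149)(-0.3526) - (0.8385)^2] / 10.28547976 = -1.87191599 / 10.28547976 = -0.182
So phi_hat = [0.2990, -0.1820].
Therefore phi_hat_2 = -0.1820.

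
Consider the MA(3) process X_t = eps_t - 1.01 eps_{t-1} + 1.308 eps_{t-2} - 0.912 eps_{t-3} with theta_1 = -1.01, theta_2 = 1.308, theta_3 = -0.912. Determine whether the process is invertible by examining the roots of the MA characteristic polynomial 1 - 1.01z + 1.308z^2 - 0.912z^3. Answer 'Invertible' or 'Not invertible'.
\text{Not invertible}

The MA(q) characteristic polynomial is P(z) = 1 - 1.01z + 1.308z^2 - 0.912z^3.
Invertibility requires all roots to lie outside the unit circle, i.e. |z| > 1 for every root.
Degree 3: look for a simple real root z0 first, then factor out (1 - z/z0) and solve the remaining quadratic.
Testing z0 = 1.25: P(1.25) = 1 + (-1.01)(1.25) + (1.308)(1.25)^2 + (-0.912)(1.25)^3
  = 1 + (-1.2625) + (2.04375) + (-1.78125) = 0.  So z_0 = 1.25 is a root, |z_0| = 1.25.
Divide out the factor (1 - 0.8 z) = (1 - z/z0) (since 1/z0 = 0.8):
  P(z) = (1 - 0.8 z)(1 + (-0.21) z + (1.14) z^2)
  [check: z-coef -0.21 - (0.8) = -1.01; z^2-coef 1.14 - (0.8)(-0.21) = 1.308; z^3-coef -(0.8)(1.14) = -0.912.]
Remaining roots from the quadratic factor 1 + (-0.21) z + (1.14) z^2:
  Set 1 + (-0.21) z + (1.14) z^2 = 0, i.e. a z^2 + b z + c = 0 with a = 1.14, b = -0.21, c = 1.
  Discriminant D = b^2 - 4ac = (-0.21)^2 - 4*(1.14)*1 = 0.0441 - (4.56) = -4.5159.
  D < 0, so the roots are the complex-conjugate pair z = (-b +/- i sqrt(-D)) / (2a) = 0.0921 +/- 0.932i.
  For a conjugate pair |z|^2 = z * conj(z) = (product of roots) = c/a = 1/(1.14) = 0.877193, so |z| = sqrt(0.877193) = 0.9366 for both roots.
Moduli of all roots: 1.2500, 0.9366, 0.9366.
All moduli strictly greater than 1? No.
Verdict: Not invertible.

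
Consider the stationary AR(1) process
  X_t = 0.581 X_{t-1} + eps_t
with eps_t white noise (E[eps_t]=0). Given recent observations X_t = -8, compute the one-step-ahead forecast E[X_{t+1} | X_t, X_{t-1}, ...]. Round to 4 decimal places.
E[X_{t+1} \mid \mathcal F_t] = -4.6480

For an AR(p) model X_t = c + sum_i phi_i X_{t-i} + eps_t, the
one-step-ahead conditional mean is
  E[X_{t+1} | X_t, ...] = c + sum_i phi_i X_{t+1-i}.
Substitute known values:
  E[X_{t+1} | ...] = (0.581) * (-8)
                   = -4.6480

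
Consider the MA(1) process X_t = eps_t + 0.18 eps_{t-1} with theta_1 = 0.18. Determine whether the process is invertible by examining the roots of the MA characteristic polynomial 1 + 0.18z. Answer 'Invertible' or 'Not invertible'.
\text{Invertible}

The MA(q) characteristic polynomial is P(z) = 1 + 0.18z.
Invertibility requires all roots to lie outside the unit circle, i.e. |z| > 1 for every root.
This is linear in z: 1 + (0.18) z = 0  =>  z = -1/(0.18) = -5.555556,  |z| = 5.555556.
Moduli of all roots: 5.5556.
All moduli strictly greater than 1? Yes.
Verdict: Invertible.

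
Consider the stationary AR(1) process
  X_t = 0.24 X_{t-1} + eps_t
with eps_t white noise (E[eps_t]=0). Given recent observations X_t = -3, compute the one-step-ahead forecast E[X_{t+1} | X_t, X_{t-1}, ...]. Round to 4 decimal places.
E[X_{t+1} \mid \mathcal F_t] = -0.7200

For an AR(p) model X_t = c + sum_i phi_i X_{t-i} + eps_t, the
one-step-ahead conditional mean is
  E[X_{t+1} | X_t, ...] = c + sum_i phi_i X_{t+1-i}.
Substitute known values:
  E[X_{t+1} | ...] = (0.24) * (-3)
                   = -0.7200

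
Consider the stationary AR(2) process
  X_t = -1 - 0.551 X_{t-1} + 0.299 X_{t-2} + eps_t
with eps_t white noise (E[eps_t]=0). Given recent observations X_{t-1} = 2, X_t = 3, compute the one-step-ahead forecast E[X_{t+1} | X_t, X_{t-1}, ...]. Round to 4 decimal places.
E[X_{t+1} \mid \mathcal F_t] = -2.0550

For an AR(p) model X_t = c + sum_i phi_i X_{t-i} + eps_t, the
one-step-ahead conditional mean is
  E[X_{t+1} | X_t, ...] = c + sum_i phi_i X_{t+1-i}.
Substitute known values:
  E[X_{t+1} | ...] = -1 + (-0.551) * (3) + (0.299) * (2)
                   = -2.0550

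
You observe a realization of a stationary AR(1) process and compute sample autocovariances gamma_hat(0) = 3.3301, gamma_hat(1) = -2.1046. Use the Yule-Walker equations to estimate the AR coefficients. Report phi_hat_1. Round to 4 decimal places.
\hat\phi_{1} = -0.6320

The Yule-Walker equations for an AR(p) process read, in matrix form,
  Gamma_p phi = r_p,   with   (Gamma_p)_{ij} = gamma(|i - j|),
                       (r_p)_i = gamma(i),   i,j = 1..p.
Substitute the sample gammas (Toeplitz matrix and right-hand side of size 1):
  Gamma_p = [[3.3301]]
  r_p     = [-2.1046]
With p = 1 this is the single equation gamma(0) phi_1 = gamma(1):
  phi_hat_1 = gamma(1) / gamma(0) = -2.1046 / 3.3301 = -0.6320.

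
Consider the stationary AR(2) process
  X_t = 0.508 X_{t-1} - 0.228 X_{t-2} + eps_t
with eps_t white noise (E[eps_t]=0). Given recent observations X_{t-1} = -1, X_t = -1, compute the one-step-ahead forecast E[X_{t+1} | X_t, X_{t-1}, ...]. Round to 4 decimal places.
E[X_{t+1} \mid \mathcal F_t] = -0.2800

For an AR(p) model X_t = c + sum_i phi_i X_{t-i} + eps_t, the
one-step-ahead conditional mean is
  E[X_{t+1} | X_t, ...] = c + sum_i phi_i X_{t+1-i}.
Substitute known values:
  E[X_{t+1} | ...] = (0.508) * (-1) + (-0.228) * (-1)
                   = -0.2800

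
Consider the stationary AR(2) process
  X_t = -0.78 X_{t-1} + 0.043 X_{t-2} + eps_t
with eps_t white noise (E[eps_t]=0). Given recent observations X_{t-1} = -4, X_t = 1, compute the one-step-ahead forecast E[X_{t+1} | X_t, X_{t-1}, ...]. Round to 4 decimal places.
E[X_{t+1} \mid \mathcal F_t] = -0.9520

For an AR(p) model X_t = c + sum_i phi_i X_{t-i} + eps_t, the
one-step-ahead conditional mean is
  E[X_{t+1} | X_t, ...] = c + sum_i phi_i X_{t+1-i}.
Substitute known values:
  E[X_{t+1} | ...] = (-0.78) * (1) + (0.043) * (-4)
                   = -0.9520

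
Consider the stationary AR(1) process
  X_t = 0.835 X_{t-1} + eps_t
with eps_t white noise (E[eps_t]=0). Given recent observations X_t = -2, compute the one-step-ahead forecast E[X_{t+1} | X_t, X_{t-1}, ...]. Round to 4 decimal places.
E[X_{t+1} \mid \mathcal F_t] = -1.6700

For an AR(p) model X_t = c + sum_i phi_i X_{t-i} + eps_t, the
one-step-ahead conditional mean is
  E[X_{t+1} | X_t, ...] = c + sum_i phi_i X_{t+1-i}.
Substitute known values:
  E[X_{t+1} | ...] = (0.835) * (-2)
                   = -1.6700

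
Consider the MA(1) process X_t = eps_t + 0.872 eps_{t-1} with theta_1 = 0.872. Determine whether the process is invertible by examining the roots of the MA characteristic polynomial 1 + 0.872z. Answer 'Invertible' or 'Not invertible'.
\text{Invertible}

The MA(q) characteristic polynomial is P(z) = 1 + 0.872z.
Invertibility requires all roots to lie outside the unit circle, i.e. |z| > 1 for every root.
This is linear in z: 1 + (0.872) z = 0  =>  z = -1/(0.872) = -1.146789,  |z| = 1.146789.
Moduli of all roots: 1.1468.
All moduli strictly greater than 1? Yes.
Verdict: Invertible.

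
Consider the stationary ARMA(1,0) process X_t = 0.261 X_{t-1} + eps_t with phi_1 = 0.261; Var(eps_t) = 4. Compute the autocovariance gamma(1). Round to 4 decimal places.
\gamma(1) = 1.1203

Multiply the model equation by X_{t-k} and take expectations. With theta_0 = psi_0 = 1 and psi_j the MA(infinity) weights, this gives
  gamma(k) - sum_i phi_i gamma(k-i) = c_k,
  c_k = sigma^2 * sum_{j=k..q} theta_j psi_{j-k}   (c_k = 0 for k > q),
using gamma(-m) = gamma(m).
Pure AR (q = 0): c_0 = sigma^2 = 4, c_k = 0 for k >= 1.
Equations for k = 0 and k = 1 (AR order 1):
  gamma(0) = phi_1 gamma(1) + c_0
  gamma(1) = phi_1 gamma(0) + c_1
Substituting the second into the first: gamma(0) (1 - phi_1^2) = c_0 + phi_1 c_1, so
  gamma(0) = c_0 / (1 - phi_1^2) = 4 / (1 - (0.261)^2) = 4 / 0.931879 = 4.292403.
  gamma(1) = phi_1 gamma(0) = (0.261)(4.292403) = 1.120317.
Therefore gamma(1) = 1.1203 (to 4 decimal places).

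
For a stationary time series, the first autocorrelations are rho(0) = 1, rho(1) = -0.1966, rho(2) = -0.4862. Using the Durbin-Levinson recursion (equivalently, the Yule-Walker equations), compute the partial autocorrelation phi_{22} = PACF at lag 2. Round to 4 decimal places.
\phi_{22} = -0.5460

The PACF at lag k is phi_{kk}, the last component of the solution
to the Yule-Walker system G_k phi = r_k where
  (G_k)_{ij} = rho(|i - j|), (r_k)_i = rho(i), i,j = 1..k.
Equivalently, Durbin-Levinson gives phi_{kk} iteratively:
  phi_{11} = rho(1)
  phi_{kk} = [rho(k) - sum_{j=1..k-1} phi_{k-1,j} rho(k-j)]
            / [1 - sum_{j=1..k-1} phi_{k-1,j} rho(j)],
  phi_{k,j} = phi_{k-1,j} - phi_{kk} phi_{k-1,k-j},  j = 1..k-1.
Step k = 1:
  phi_11 = rho(1) = -0.1966.
Step k = 2:
  phi_22 = [rho(2) - phi_11 rho(1)] / [1 - phi_11 rho(1)] = [-0.4862 - (-0.1966)(-0.1966)] / [1 - (-0.1966)(-0.1966)]
         = -0.52485156 / 0.96134844 = -0.546.
Therefore phi_{22} = -0.5460.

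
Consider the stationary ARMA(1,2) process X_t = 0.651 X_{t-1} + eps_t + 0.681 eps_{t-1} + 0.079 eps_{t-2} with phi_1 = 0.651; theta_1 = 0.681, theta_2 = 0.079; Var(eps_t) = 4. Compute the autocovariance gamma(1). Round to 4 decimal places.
\gamma(1) = 14.4145

Multiply the model equation by X_{t-k} and take expectations. With theta_0 = psi_0 = 1 and psi_j the MA(infinity) weights, this gives
  gamma(k) - sum_i phi_i gamma(k-i) = c_k,
  c_k = sigma^2 * sum_{j=k..q} theta_j psi_{j-k}   (c_k = 0 for k > q),
using gamma(-m) = gamma(m).
psi-weights needed (psi_j = theta_j + sum_i phi_i psi_{j-i}):
  psi_1 = theta_1 + phi_1 = 0.681 + (0.651) = 1.332
  psi_2 = theta_2 + phi_1 psi_1 = 0.079 + (0.651)(1.332) = 0.946132
Right-hand sides:
  c_0 = sigma^2 (1 + theta_1 psi_1 + theta_2 psi_2) = 4 * (1 + (0.681)(1.332) + (0.079)(0.946132)) = 4 * 1.981836 = 7.927346
  c_1 = sigma^2 (theta_1 + theta_2 psi_1) = 4 * (0.681 + (0.079)(1.332)) = 3.144912
  c_2 = sigma^2 theta_2 = 4 * (0.079) = 0.316
Equations for k = 0 and k = 1 (AR order 1):
  gamma(0) = phi_1 gamma(1) + c_0
  gamma(1) = phi_1 gamma(0) + c_1
Substituting the second into the first: gamma(0) (1 - phi_1^2) = c_0 + phi_1 c_1, so
  gamma(0) = (c_0 + phi_1 c_1) / (1 - phi_1^2) = (7.927346 + (0.651)(3.144912)) / (1 - (0.651)^2) = 9.974683 / 0.576199 = 17.311178.
  gamma(1) = phi_1 gamma(0) + c_1 = (0.651)(17.311178) + (3.144912) = 14.414489.
Therefore gamma(1) = 14.4145 (to 4 decimal places).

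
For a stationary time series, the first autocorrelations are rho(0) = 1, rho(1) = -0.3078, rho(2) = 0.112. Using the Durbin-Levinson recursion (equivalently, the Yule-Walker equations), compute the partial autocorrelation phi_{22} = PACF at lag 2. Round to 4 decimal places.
\phi_{22} = 0.0191

The PACF at lag k is phi_{kk}, the last component of the solution
to the Yule-Walker system G_k phi = r_k where
  (G_k)_{ij} = rho(|i - j|), (r_k)_i = rho(i), i,j = 1..k.
Equivalently, Durbin-Levinson gives phi_{kk} iteratively:
  phi_{11} = rho(1)
  phi_{kk} = [rho(k) - sum_{j=1..k-1} phi_{k-1,j} rho(k-j)]
            / [1 - sum_{j=1..k-1} phi_{k-1,j} rho(j)],
  phi_{k,j} = phi_{k-1,j} - phi_{kk} phi_{k-1,k-j},  j = 1..k-1.
Step k = 1:
  phi_11 = rho(1) = -0.3078.
Step k = 2:
  phi_22 = [rho(2) - phi_11 rho(1)] / [1 - phi_11 rho(1)] = [0.112 - (-0.3078)(-0.3078)] / [1 - (-0.3078)(-0.3078)]
         = 0.01725916 / 0.90525916 = 0.0191.
Therefore phi_{22} = 0.0191.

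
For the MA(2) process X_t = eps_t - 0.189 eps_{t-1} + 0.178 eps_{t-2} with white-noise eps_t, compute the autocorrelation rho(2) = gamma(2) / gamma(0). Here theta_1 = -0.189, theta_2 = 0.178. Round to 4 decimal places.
\rho(2) = 0.1668

For an MA(q) process with theta_0 = 1, the autocovariance is
  gamma(k) = sigma^2 * sum_{i=0..q-k} theta_i * theta_{i+k},
and rho(k) = gamma(k) / gamma(0). Sigma^2 cancels.
  numerator   = (1)*(0.178) = 0.178.
  denominator = (1)^2 + (-0.189)^2 + (0.178)^2 = 1.067405.
  rho(2) = 0.178 / 1.067405 = 0.1668.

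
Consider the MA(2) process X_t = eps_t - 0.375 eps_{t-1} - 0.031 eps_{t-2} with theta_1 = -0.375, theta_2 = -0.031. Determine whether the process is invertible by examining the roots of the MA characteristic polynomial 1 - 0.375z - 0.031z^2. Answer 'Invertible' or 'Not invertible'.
\text{Invertible}

The MA(q) characteristic polynomial is P(z) = 1 - 0.375z - 0.031z^2.
Invertibility requires all roots to lie outside the unit circle, i.e. |z| > 1 for every root.
Set 1 + (-0.375) z + (-0.031) z^2 = 0, i.e. a z^2 + b z + c = 0 with a = -0.031, b = -0.375, c = 1.
Discriminant D = b^2 - 4ac = (-0.375)^2 - 4*(-0.031)*1 = 0.140625 - (-0.124) = 0.264625.
D >= 0, so the roots are real: z = (-b +/- sqrt(D)) / (2a) = (0.375 +/- 0.514417) / (-0.062).
  z_1 = (0.375 + 0.514417) / (-0.062) = -14.3454,   |z_1| = 14.3454.
  z_2 = (0.375 - 0.514417) / (-0.062) = 2.2487,   |z_2| = 2.2487.
Moduli of all roots: 14.3454, 2.2487.
All moduli strictly greater than 1? Yes.
Verdict: Invertible.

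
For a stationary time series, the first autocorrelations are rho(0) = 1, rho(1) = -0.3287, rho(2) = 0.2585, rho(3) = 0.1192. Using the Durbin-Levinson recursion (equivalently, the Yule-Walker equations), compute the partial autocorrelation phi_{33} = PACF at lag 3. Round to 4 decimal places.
\phi_{33} = 0.2830

The PACF at lag k is phi_{kk}, the last component of the solution
to the Yule-Walker system G_k phi = r_k where
  (G_k)_{ij} = rho(|i - j|), (r_k)_i = rho(i), i,j = 1..k.
Equivalently, Durbin-Levinson gives phi_{kk} iteratively:
  phi_{11} = rho(1)
  phi_{kk} = [rho(k) - sum_{j=1..k-1} phi_{k-1,j} rho(k-j)]
            / [1 - sum_{j=1..k-1} phi_{k-1,j} rho(j)],
  phi_{k,j} = phi_{k-1,j} - phi_{kk} phi_{k-1,k-j},  j = 1..k-1.
Step k = 1:
  phi_11 = rho(1) = -0.3287.
Step k = 2:
  phi_22 = [rho(2) - phi_11 rho(1)] / [1 - phi_11 rho(1)] = [0.2585 - (-0.3287)(-0.3287)] / [1 - (-0.3287)(-0.3287)]
         = 0.15045631 / 0.89195631 = 0.168681.
  Update: phi_21 = phi_11 - phi_22 phi_11 = -0.3287 - (0.168681)(-0.3287) = -0.273254.
Step k = 3:
  phi_33 = [rho(3) - phi_21 rho(2) - phi_22 rho(1)] / [1 - phi_21 rho(1) - phi_22 rho(2)]
    numerator   = 0.1192 - (-0.273254)(0.2585) - (0.168681)(-0.3287) = 0.24528181
    denominator = 1 - (-0.273254)(-0.3287) - (0.168681)(0.2585) = 0.86657715
  phi_33 = 0.24528181 / 0.86657715 = 0.283.
Therefore phi_{33} = 0.2830.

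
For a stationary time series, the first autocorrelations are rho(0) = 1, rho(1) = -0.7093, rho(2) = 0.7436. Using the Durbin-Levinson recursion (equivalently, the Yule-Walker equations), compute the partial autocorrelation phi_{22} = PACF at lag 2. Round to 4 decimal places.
\phi_{22} = 0.4840

The PACF at lag k is phi_{kk}, the last component of the solution
to the Yule-Walker system G_k phi = r_k where
  (G_k)_{ij} = rho(|i - j|), (r_k)_i = rho(i), i,j = 1..k.
Equivalently, Durbin-Levinson gives phi_{kk} iteratively:
  phi_{11} = rho(1)
  phi_{kk} = [rho(k) - sum_{j=1..k-1} phi_{k-1,j} rho(k-j)]
            / [1 - sum_{j=1..k-1} phi_{k-1,j} rho(j)],
  phi_{k,j} = phi_{k-1,j} - phi_{kk} phi_{k-1,k-j},  j = 1..k-1.
Step k = 1:
  phi_11 = rho(1) = -0.7093.
Step k = 2:
  phi_22 = [rho(2) - phi_11 rho(1)] / [1 - phi_11 rho(1)] = [0.7436 - (-0.7093)(-0.7093)] / [1 - (-0.7093)(-0.7093)]
         = 0.24049351 / 0.49689351 = 0.484.
Therefore phi_{22} = 0.4840.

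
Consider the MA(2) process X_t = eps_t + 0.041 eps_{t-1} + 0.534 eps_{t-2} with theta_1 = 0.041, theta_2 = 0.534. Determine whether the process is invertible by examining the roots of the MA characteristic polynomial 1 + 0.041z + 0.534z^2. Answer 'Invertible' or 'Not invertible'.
\text{Invertible}

The MA(q) characteristic polynomial is P(z) = 1 + 0.041z + 0.534z^2.
Invertibility requires all roots to lie outside the unit circle, i.e. |z| > 1 for every root.
Set 1 + (0.041) z + (0.534) z^2 = 0, i.e. a z^2 + b z + c = 0 with a = 0.534, b = 0.041, c = 1.
Discriminant D = b^2 - 4ac = (0.041)^2 - 4*(0.534)*1 = 0.001681 - (2.136) = -2.134319.
D < 0, so the roots are the complex-conjugate pair z = (-b +/- i sqrt(-D)) / (2a) = -0.0384 +/- 1.3679i.
For a conjugate pair |z|^2 = z * conj(z) = (product of roots) = c/a = 1/(0.534) = 1.872659, so |z| = sqrt(1.872659) = 1.3685 for both roots.
Moduli of all roots: 1.3685, 1.3685.
All moduli strictly greater than 1? Yes.
Verdict: Invertible.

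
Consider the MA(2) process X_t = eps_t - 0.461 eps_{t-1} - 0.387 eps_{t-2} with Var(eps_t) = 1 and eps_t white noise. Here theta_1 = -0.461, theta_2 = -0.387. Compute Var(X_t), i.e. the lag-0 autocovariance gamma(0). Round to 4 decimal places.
\gamma(0) = 1.3623

For an MA(q) process X_t = eps_t + sum_i theta_i eps_{t-i} with
Var(eps_t) = sigma^2, the variance is
  gamma(0) = sigma^2 * (1 + sum_i theta_i^2).
  sum_i theta_i^2 = (-0.461)^2 + (-0.387)^2 = 0.212521 + 0.149769 = 0.36229.
  gamma(0) = 1 * (1 + 0.36229) = 1 * 1.36229 = 1.36229, which rounds to 1.3623.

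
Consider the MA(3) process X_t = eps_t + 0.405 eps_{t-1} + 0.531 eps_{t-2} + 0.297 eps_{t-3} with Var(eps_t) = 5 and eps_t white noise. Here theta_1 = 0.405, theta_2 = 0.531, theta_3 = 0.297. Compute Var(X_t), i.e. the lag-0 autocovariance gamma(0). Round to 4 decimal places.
\gamma(0) = 7.6710

For an MA(q) process X_t = eps_t + sum_i theta_i eps_{t-i} with
Var(eps_t) = sigma^2, the variance is
  gamma(0) = sigma^2 * (1 + sum_i theta_i^2).
  sum_i theta_i^2 = (0.405)^2 + (0.531)^2 + (0.297)^2 = 0.164025 + 0.281961 + 0.088209 = 0.534195.
  gamma(0) = 5 * (1 + 0.534195) = 5 * 1.534195 = 7.670975, which rounds to 7.6710.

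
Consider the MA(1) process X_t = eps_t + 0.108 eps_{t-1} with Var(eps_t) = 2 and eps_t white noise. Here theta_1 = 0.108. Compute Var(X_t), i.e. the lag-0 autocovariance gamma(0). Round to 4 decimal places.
\gamma(0) = 2.0233

For an MA(q) process X_t = eps_t + sum_i theta_i eps_{t-i} with
Var(eps_t) = sigma^2, the variance is
  gamma(0) = sigma^2 * (1 + sum_i theta_i^2).
  sum_i theta_i^2 = (0.108)^2 = 0.011664.
  gamma(0) = 2 * (1 + 0.011664) = 2 * 1.011664 = 2.023328, which rounds to 2.0233.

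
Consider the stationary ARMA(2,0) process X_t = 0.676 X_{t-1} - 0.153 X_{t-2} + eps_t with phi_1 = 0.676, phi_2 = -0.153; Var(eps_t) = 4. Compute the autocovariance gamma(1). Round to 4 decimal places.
\gamma(1) = 3.6592

Multiply the model equation by X_{t-k} and take expectations. With theta_0 = psi_0 = 1 and psi_j the MA(infinity) weights, this gives
  gamma(k) - sum_i phi_i gamma(k-i) = c_k,
  c_k = sigma^2 * sum_{j=k..q} theta_j psi_{j-k}   (c_k = 0 for k > q),
using gamma(-m) = gamma(m).
Pure AR (q = 0): c_0 = sigma^2 = 4, c_k = 0 for k >= 1.
Equations for k = 0, 1, 2 (AR order 2, c_2 = 0):
  (E0) gamma(0) = phi_1 gamma(1) + phi_2 gamma(2) + c_0
  (E1) gamma(1) = phi_1 gamma(0) + phi_2 gamma(1) + c_1
  (E2) gamma(2) = phi_1 gamma(1) + phi_2 gamma(0)
From (E1): gamma(1) = A gamma(0) + B with
  A = phi_1 / (1 - phi_2) = 0.676 / 1.153 = 0.586297,   B = c_1 / (1 - phi_2) = 0 / 1.153 = 0.
Insert (E2) into (E0): gamma(0) (1 - phi_2^2) = phi_1 (1 + phi_2) gamma(1) + c_0.
  phi_1 (1 + phi_2) = (0.676)(0.847) = 0.572572,   1 - phi_2^2 = 0.976591.
Replace gamma(1) by A gamma(0) + B and collect gamma(0):
  gamma(0) [0.976591 - (0.572572)(0.586297)] = c_0 = 4
  gamma(0) * 0.640894 = 4
  gamma(0) = 4 / 0.640894 = 6.241282.
  gamma(1) = A gamma(0) = (0.586297)(6.241282) = 3.659243.
Therefore gamma(1) = 3.6592 (to 4 decimal places).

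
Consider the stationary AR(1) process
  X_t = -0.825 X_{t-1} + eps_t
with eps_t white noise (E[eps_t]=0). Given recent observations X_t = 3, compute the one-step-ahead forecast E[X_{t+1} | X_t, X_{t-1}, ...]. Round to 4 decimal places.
E[X_{t+1} \mid \mathcal F_t] = -2.4750

For an AR(p) model X_t = c + sum_i phi_i X_{t-i} + eps_t, the
one-step-ahead conditional mean is
  E[X_{t+1} | X_t, ...] = c + sum_i phi_i X_{t+1-i}.
Substitute known values:
  E[X_{t+1} | ...] = (-0.825) * (3)
                   = -2.4750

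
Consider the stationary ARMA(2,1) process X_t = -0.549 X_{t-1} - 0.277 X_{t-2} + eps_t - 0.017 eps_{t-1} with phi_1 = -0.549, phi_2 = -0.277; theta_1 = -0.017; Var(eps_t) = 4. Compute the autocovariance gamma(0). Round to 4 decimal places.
\gamma(0) = 5.3939

Multiply the model equation by X_{t-k} and take expectations. With theta_0 = psi_0 = 1 and psi_j the MA(infinity) weights, this gives
  gamma(k) - sum_i phi_i gamma(k-i) = c_k,
  c_k = sigma^2 * sum_{j=k..q} theta_j psi_{j-k}   (c_k = 0 for k > q),
using gamma(-m) = gamma(m).
psi-weights needed (psi_j = theta_j + sum_i phi_i psi_{j-i}):
  psi_1 = theta_1 + phi_1 = -0.017 + (-0.549) = -0.566
Right-hand sides:
  c_0 = sigma^2 (1 + theta_1 psi_1) = 4 * (1 + (-0.017)(-0.566)) = 4 * 1.009622 = 4.038488
  c_1 = sigma^2 theta_1 = 4 * (-0.017) = -0.068
  c_2 = 0
Equations for k = 0, 1, 2 (AR order 2, c_2 = 0):
  (E0) gamma(0) = phi_1 gamma(1) + phi_2 gamma(2) + c_0
  (E1) gamma(1) = phi_1 gamma(0) + phi_2 gamma(1) + c_1
  (E2) gamma(2) = phi_1 gamma(1) + phi_2 gamma(0)
From (E1): gamma(1) = A gamma(0) + B with
  A = phi_1 / (1 - phi_2) = -0.549 / 1.277 = -0.429914,   B = c_1 / (1 - phi_2) = -0.068 / 1.277 = -0.05325.
Insert (E2) into (E0): gamma(0) (1 - phi_2^2) = phi_1 (1 + phi_2) gamma(1) + c_0.
  phi_1 (1 + phi_2) = (-0.549)(0.723) = -0.396927,   1 - phi_2^2 = 0.923271.
Replace gamma(1) by A gamma(0) + B and collect gamma(0):
  gamma(0) [0.923271 - (-0.396927)(-0.429914)] = (-0.396927)(-0.05325) + 4.038488
  gamma(0) * 0.752627 = 4.059624
  gamma(0) = 4.059624 / 0.752627 = 5.393942.
Therefore gamma(0) = 5.3939 (to 4 decimal places).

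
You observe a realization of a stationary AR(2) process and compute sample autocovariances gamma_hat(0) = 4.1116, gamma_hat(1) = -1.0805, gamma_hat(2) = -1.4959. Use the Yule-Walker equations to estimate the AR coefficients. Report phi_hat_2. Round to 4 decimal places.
\hat\phi_{2} = -0.4650

The Yule-Walker equations for an AR(p) process read, in matrix form,
  Gamma_p phi = r_p,   with   (Gamma_p)_{ij} = gamma(|i - j|),
                       (r_p)_i = gamma(i),   i,j = 1..p.
Substitute the sample gammas (Toeplitz matrix and right-hand side of size 2):
  Gamma_p = [[4.1116, -1.0805], [-1.0805, 4.1116]]
  r_p     = [-1.0805, -1.4959]
Written out:
  4.1116 phi_1 - 1.0805 phi_2 = -1.0805
  -1.0805 phi_1 + 4.1116 phi_2 = -1.4959
Solve by Cramer's rule:
  det = gamma(0)^2 - gamma(1)^2 = (4.1116)^2 - (-1.0805)^2 = 16.90525456 - 1.16748025 = 15.73777431
  phi_hat_1 = [gamma(1) gamma(0) - gamma(1) gamma(2)] / det = [(-1.0805)(4.1116) - (-1.0805)(-1.4959)] / 15.73777431 = -6.05890375 / 15.73777431 = -0.385
  phi_hat_2 = [gamma(0) gamma(2) - gamma(1)^2] / det = [(4.1116)(-1.4959) - (-1.0805)^2] / 15.73777431 = -7.31802269 / 15.73777431 = -0.465
So phi_hat = [-0.3850, -0.4650].
Therefore phi_hat_2 = -0.4650.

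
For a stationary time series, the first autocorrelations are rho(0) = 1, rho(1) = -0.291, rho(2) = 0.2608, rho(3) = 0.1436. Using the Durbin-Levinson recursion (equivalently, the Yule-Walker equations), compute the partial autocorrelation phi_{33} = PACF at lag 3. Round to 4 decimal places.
\phi_{33} = 0.2960

The PACF at lag k is phi_{kk}, the last component of the solution
to the Yule-Walker system G_k phi = r_k where
  (G_k)_{ij} = rho(|i - j|), (r_k)_i = rho(i), i,j = 1..k.
Equivalently, Durbin-Levinson gives phi_{kk} iteratively:
  phi_{11} = rho(1)
  phi_{kk} = [rho(k) - sum_{j=1..k-1} phi_{k-1,j} rho(k-j)]
            / [1 - sum_{j=1..k-1} phi_{k-1,j} rho(j)],
  phi_{k,j} = phi_{k-1,j} - phi_{kk} phi_{k-1,k-j},  j = 1..k-1.
Step k = 1:
  phi_11 = rho(1) = -0.291.
Step k = 2:
  phi_22 = [rho(2) - phi_11 rho(1)] / [1 - phi_11 rho(1)] = [0.2608 - (-0.291)(-0.291)] / [1 - (-0.291)(-0.291)]
         = 0.176119 / 0.915319 = 0.192413.
  Update: phi_21 = phi_11 - phi_22 phi_11 = -0.291 - (0.192413)(-0.291) = -0.235008.
Step k = 3:
  phi_33 = [rho(3) - phi_21 rho(2) - phi_22 rho(1)] / [1 - phi_21 rho(1) - phi_22 rho(2)]
    numerator   = 0.1436 - (-0.235008)(0.2608) - (0.192413)(-0.291) = 0.26088216
    denominator = 1 - (-0.235008)(-0.291) - (0.192413)(0.2608) = 0.88143147
  phi_33 = 0.26088216 / 0.88143147 = 0.296.
Therefore phi_{33} = 0.2960.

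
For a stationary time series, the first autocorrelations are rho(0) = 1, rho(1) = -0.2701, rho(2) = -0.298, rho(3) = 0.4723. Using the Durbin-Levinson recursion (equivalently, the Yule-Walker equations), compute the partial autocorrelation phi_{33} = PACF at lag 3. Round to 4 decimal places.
\phi_{33} = 0.3230

The PACF at lag k is phi_{kk}, the last component of the solution
to the Yule-Walker system G_k phi = r_k where
  (G_k)_{ij} = rho(|i - j|), (r_k)_i = rho(i), i,j = 1..k.
Equivalently, Durbin-Levinson gives phi_{kk} iteratively:
  phi_{11} = rho(1)
  phi_{kk} = [rho(k) - sum_{j=1..k-1} phi_{k-1,j} rho(k-j)]
            / [1 - sum_{j=1..k-1} phi_{k-1,j} rho(j)],
  phi_{k,j} = phi_{k-1,j} - phi_{kk} phi_{k-1,k-j},  j = 1..k-1.
Step k = 1:
  phi_11 = rho(1) = -0.2701.
Step k = 2:
  phi_22 = [rho(2) - phi_11 rho(1)] / [1 - phi_11 rho(1)] = [-0.298 - (-0.2701)(-0.2701)] / [1 - (-0.2701)(-0.2701)]
         = -0.37095401 / 0.92704599 = -0.400146.
  Update: phi_21 = phi_11 - phi_22 phi_11 = -0.2701 - (-0.400146)(-0.2701) = -0.37818.
Step k = 3:
  phi_33 = [rho(3) - phi_21 rho(2) - phi_22 rho(1)] / [1 - phi_21 rho(1) - phi_22 rho(2)]
    numerator   = 0.4723 - (-0.37818)(-0.298) - (-0.400146)(-0.2701) = 0.25152299
    denominator = 1 - (-0.37818)(-0.2701) - (-0.400146)(-0.298) = 0.77861012
  phi_33 = 0.25152299 / 0.77861012 = 0.323.
Therefore phi_{33} = 0.3230.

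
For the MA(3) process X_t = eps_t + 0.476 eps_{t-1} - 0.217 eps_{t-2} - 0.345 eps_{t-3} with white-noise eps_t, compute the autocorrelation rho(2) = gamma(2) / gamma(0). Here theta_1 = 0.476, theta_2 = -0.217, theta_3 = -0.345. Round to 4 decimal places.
\rho(2) = -0.2737

For an MA(q) process with theta_0 = 1, the autocovariance is
  gamma(k) = sigma^2 * sum_{i=0..q-k} theta_i * theta_{i+k},
and rho(k) = gamma(k) / gamma(0). Sigma^2 cancels.
  numerator   = (1)*(-0.217) + (0.476)*(-0.345) = -0.38122.
  denominator = (1)^2 + (0.476)^2 + (-0.217)^2 + (-0.345)^2 = 1.39269.
  rho(2) = -0.38122 / 1.39269 = -0.2737.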